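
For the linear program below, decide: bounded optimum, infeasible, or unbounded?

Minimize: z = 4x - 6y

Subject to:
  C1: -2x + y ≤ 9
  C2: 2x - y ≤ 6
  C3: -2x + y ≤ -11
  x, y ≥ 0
C2 requires 2x - y ≤ 6, while C3 (-2x + y ≤ -11) is equivalent to 2x - y ≥ 11. Together they would need 11 ≤ 2x - y ≤ 6, which is impossible since 11 > 6. No point satisfies all constraints.

Infeasible — the constraint set is empty.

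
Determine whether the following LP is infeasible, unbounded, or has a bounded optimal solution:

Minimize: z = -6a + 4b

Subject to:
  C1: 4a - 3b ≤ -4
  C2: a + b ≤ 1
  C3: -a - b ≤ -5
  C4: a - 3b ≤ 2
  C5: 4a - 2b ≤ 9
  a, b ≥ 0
C2 requires a + b ≤ 1, while C3 (-a - b ≤ -5) is equivalent to a + b ≥ 5. Together they would need 5 ≤ a + b ≤ 1, which is impossible since 5 > 1. No point satisfies all constraints.

The feasible region is empty; the LP is infeasible.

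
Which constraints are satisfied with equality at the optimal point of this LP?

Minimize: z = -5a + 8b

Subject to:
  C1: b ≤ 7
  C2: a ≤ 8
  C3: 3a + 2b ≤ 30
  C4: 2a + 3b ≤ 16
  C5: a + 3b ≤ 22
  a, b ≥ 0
Optimal: a = 8, b = 0
Binding: C2, C4, b ≥ 0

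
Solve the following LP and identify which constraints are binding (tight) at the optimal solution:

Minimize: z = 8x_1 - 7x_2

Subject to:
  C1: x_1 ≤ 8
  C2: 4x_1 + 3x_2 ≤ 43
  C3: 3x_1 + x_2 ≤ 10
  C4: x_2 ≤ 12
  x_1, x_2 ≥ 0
Optimal: x_1 = 0, x_2 = 10
Binding: C3, x_1 ≥ 0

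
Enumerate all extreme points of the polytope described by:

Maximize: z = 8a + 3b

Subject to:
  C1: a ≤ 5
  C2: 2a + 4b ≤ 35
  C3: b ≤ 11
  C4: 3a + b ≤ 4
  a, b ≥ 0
Each vertex is the intersection of two constraint boundaries that also satisfies all remaining constraints:
  a = 0 and b = 0 → (0, 0)
  3a + b = 4 and b = 0 → (1.333, 0)
  3a + b = 4 and a = 0 → (0, 4)

Vertices: (0, 0), (1.333, 0), (0, 4)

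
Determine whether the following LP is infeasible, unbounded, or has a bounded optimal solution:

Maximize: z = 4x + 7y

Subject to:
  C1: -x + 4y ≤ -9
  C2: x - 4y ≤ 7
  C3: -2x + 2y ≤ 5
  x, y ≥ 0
C2 requires x - 4y ≤ 7, while C1 (-x + 4y ≤ -9) is equivalent to x - 4y ≥ 9. Together they would need 9 ≤ x - 4y ≤ 7, which is impossible since 9 > 7. No point satisfies all constraints.

The feasible region is empty; the LP is infeasible.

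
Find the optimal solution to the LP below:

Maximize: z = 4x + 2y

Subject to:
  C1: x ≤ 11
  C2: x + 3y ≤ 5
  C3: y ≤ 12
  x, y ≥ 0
Each vertex is the intersection of two constraint boundaries that also satisfies all remaining constraints:
  x = 0 and y = 0 → (0, 0)
  x + 3y = 5 and y = 0 → (5, 0)
  x + 3y = 5 and x = 0 → (0, 1.667)

Evaluating z = 4x + 2y at each vertex:
  (0, 0): z = 0
  (5, 0): z = 20
  (0, 1.667): z = 3.333

The maximum is at (5, 0) with z = 20.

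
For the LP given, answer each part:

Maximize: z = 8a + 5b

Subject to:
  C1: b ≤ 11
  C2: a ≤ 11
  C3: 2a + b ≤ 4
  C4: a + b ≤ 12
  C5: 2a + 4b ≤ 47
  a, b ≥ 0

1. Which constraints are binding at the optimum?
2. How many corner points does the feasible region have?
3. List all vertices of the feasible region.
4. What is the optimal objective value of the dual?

1. C3, a ≥ 0
2. 3
3. (0, 0), (2, 0), (0, 4)
4. 20 (by strong duality, equal to the primal optimum)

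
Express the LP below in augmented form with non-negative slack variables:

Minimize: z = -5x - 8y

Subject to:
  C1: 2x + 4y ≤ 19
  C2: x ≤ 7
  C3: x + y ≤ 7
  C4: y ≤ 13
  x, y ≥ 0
min z = -5x - 8y

s.t.
  2x + 4y + s1 = 19
  x + s2 = 7
  x + y + s3 = 7
  y + s4 = 13
  x, y, s1, s2, s3, s4 ≥ 0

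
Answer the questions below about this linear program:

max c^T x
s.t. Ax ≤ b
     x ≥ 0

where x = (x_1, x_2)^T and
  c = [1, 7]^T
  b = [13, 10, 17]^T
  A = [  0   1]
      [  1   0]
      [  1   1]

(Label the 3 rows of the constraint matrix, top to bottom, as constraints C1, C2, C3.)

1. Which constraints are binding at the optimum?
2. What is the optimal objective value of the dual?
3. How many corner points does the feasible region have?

1. C1, C3
2. 95 (by strong duality, equal to the primal optimum)
3. 5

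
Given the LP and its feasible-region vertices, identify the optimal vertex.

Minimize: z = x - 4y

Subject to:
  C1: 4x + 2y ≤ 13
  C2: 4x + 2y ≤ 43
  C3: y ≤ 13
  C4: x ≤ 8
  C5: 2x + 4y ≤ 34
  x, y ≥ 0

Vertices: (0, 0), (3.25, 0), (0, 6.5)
(0, 6.5) with z = -26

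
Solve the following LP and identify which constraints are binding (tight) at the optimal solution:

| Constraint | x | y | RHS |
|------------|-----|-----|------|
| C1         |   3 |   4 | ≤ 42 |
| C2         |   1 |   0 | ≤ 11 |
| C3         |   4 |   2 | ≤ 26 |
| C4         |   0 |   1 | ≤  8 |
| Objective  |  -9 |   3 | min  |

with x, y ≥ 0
Optimal: x = 6.5, y = 0
Binding: C3, y ≥ 0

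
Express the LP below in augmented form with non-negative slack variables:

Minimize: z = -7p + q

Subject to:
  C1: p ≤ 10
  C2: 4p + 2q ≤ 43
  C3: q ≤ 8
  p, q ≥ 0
min z = -7p + q

s.t.
  p + s1 = 10
  4p + 2q + s2 = 43
  q + s3 = 8
  p, q, s1, s2, s3 ≥ 0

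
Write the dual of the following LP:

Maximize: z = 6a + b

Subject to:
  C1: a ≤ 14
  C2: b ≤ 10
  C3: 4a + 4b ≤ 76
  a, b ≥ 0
Minimize: z = 14y1 + 10y2 + 76y3

Subject to:
  C1: -y1 - 4y3 ≤ -6
  C2: -y2 - 4y3 ≤ -1
  y1, y2, y3 ≥ 0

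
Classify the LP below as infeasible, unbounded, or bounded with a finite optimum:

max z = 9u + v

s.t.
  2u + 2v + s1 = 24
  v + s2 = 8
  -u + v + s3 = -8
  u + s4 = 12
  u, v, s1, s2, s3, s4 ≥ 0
The point (12, 0) satisfies every constraint, so the LP is feasible; the constraints give u ≤ 12 and v ≤ 8, which with u, v ≥ 0 keep the feasible region inside a bounded box. A feasible, bounded LP attains a finite optimum at a vertex.

Bounded optimum: z* = 108 at (12, 0).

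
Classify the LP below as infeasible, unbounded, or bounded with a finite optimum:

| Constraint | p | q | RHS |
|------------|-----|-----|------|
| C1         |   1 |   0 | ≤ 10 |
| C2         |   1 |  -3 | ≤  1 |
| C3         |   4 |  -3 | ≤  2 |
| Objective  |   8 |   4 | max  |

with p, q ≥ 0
Feasible point: (0, 0) satisfies every constraint, so the LP is feasible.
Direction d = (0, 1): for each constraint row a, a·d ≤ 0 —
  (1)(0) + (0)(1) = 0 ≤ 0
  (1)(0) + (-3)(1) = -3 ≤ 0
  (4)(0) + (-3)(1) = -3 ≤ 0
and d ≥ 0, so (0, 0) + t·d stays feasible for every t ≥ 0. Along this ray z = 8p + 4q changes by 4 per unit t, so z → +∞.

The LP is unbounded; z can be made arbitrarily large.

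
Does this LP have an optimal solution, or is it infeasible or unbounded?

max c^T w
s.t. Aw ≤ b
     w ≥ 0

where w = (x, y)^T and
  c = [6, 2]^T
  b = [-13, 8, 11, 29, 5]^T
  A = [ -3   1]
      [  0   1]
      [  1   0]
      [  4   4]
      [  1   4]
The point (5, 0) satisfies every constraint, so the LP is feasible; the constraints give x ≤ 11 and y ≤ 8, which with x, y ≥ 0 keep the feasible region inside a bounded box. A feasible, bounded LP attains a finite optimum at a vertex.

The LP has an optimal solution: (5, 0) with z = 30.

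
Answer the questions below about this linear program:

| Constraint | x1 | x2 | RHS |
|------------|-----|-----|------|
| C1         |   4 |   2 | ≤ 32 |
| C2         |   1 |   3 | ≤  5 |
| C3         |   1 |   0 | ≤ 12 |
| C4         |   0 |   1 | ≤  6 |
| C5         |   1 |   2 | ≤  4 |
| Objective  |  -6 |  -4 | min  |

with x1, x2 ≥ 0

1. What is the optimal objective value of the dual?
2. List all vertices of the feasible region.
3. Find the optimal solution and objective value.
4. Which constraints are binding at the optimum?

1. -24 (by strong duality, equal to the primal optimum)
2. (0, 0), (4, 0), (2, 1), (0, 1.667)
3. x1 = 4, x2 = 0, z = -24
4. C5, x2 ≥ 0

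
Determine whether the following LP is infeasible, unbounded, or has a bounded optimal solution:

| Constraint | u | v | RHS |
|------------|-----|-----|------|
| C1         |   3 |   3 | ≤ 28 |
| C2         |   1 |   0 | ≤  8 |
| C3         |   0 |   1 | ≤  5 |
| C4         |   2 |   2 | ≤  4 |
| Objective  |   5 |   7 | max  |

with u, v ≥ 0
The point (0, 2) satisfies every constraint, so the LP is feasible; the constraints give u ≤ 8 and v ≤ 5, which with u, v ≥ 0 keep the feasible region inside a bounded box. A feasible, bounded LP attains a finite optimum at a vertex.

Evaluating z = 5u + 7v at each vertex:
  (0, 0): z = 0
  (2, 0): z = 10
  (0, 2): z = 14

Feasible with finite optimum z* = 14 at (0, 2).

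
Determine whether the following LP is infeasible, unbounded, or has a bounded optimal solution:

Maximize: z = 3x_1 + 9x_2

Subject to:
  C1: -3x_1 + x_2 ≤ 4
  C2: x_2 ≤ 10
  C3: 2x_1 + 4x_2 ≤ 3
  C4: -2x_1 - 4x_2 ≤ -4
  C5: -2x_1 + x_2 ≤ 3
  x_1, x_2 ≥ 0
C3 requires 2x_1 + 4x_2 ≤ 3, while C4 (-2x_1 - 4x_2 ≤ -4) is equivalent to 2x_1 + 4x_2 ≥ 4. Together they would need 4 ≤ 2x_1 + 4x_2 ≤ 3, which is impossible since 4 > 3. No point satisfies all constraints.

The feasible region is empty; the LP is infeasible.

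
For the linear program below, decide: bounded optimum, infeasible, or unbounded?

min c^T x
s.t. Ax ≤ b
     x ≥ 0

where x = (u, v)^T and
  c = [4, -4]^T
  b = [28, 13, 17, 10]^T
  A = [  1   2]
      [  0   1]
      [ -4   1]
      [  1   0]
The point (0, 13) satisfies every constraint, so the LP is feasible; the constraints give u ≤ 10 and v ≤ 13, which with u, v ≥ 0 keep the feasible region inside a bounded box. A feasible, bounded LP attains a finite optimum at a vertex.

The LP has an optimal solution: (0, 13) with z = -52.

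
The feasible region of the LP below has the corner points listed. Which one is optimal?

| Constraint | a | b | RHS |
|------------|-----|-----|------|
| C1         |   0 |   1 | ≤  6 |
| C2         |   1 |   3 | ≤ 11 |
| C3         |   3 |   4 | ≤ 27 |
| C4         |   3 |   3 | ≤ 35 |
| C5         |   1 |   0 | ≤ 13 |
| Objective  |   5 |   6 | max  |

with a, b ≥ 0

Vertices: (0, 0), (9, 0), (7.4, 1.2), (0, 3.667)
(9, 0) with z = 45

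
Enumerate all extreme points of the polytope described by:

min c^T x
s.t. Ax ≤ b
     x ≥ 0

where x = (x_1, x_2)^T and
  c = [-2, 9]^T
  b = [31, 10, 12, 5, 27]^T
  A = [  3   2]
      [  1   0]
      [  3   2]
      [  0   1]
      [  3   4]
Each vertex is the intersection of two constraint boundaries that also satisfies all remaining constraints:
  x_1 = 0 and x_2 = 0 → (0, 0)
  3x_1 + 2x_2 = 12 and x_2 = 0 → (4, 0)
  3x_1 + 2x_2 = 12 and x_2 = 5 → (0.6667, 5)
  x_2 = 5 and x_1 = 0 → (0, 5)

Vertices: (0, 0), (4, 0), (0.6667, 5), (0, 5)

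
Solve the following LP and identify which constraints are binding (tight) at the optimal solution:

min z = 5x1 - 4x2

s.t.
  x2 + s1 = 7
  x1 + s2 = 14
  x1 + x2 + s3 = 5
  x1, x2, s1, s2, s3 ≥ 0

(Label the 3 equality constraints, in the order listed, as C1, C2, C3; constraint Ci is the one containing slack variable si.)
Optimal: x1 = 0, x2 = 5
Slack at optimum:
  C1: slack = 2
  C2: slack = 14
  C3: slack = 0 (binding)
  x1 ≥ 0: x1 = 0 (binding)
  x2 ≥ 0: x2 = 5
Binding constraints: C3, x1 ≥ 0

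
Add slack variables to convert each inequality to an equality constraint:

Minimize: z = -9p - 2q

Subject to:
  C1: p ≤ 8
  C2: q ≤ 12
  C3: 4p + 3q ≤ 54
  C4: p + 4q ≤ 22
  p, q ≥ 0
min z = -9p - 2q

s.t.
  p + s1 = 8
  q + s2 = 12
  4p + 3q + s3 = 54
  p + 4q + s4 = 22
  p, q, s1, s2, s3, s4 ≥ 0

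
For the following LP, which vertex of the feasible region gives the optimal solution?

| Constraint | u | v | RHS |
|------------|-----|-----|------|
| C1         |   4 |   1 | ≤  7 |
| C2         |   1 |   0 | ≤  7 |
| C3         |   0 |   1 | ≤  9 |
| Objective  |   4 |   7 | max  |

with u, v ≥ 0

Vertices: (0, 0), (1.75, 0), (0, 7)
(0, 7) with z = 49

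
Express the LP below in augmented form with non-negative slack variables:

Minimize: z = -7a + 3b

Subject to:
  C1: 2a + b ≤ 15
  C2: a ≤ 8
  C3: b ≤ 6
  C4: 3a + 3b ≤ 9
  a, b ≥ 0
min z = -7a + 3b

s.t.
  2a + b + s1 = 15
  a + s2 = 8
  b + s3 = 6
  3a + 3b + s4 = 9
  a, b, s1, s2, s3, s4 ≥ 0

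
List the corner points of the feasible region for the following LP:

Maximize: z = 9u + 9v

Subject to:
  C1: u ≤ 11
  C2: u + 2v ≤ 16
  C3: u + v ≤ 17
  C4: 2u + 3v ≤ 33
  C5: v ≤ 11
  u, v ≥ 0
Each vertex is the intersection of two constraint boundaries that also satisfies all remaining constraints:
  u = 0 and v = 0 → (0, 0)
  u = 11 and v = 0 → (11, 0)
  u = 11 and u + 2v = 16 → (11, 2.5)
  u + 2v = 16 and u = 0 → (0, 8)

Vertices: (0, 0), (11, 0), (11, 2.5), (0, 8)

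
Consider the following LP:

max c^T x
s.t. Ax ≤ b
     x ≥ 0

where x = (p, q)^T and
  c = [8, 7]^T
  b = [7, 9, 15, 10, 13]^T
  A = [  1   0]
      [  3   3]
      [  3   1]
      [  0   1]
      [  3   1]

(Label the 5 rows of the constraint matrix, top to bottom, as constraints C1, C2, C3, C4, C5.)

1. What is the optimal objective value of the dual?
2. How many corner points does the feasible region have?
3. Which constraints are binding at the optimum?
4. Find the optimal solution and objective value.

1. 24 (by strong duality, equal to the primal optimum)
2. 3
3. C2, q ≥ 0
4. p = 3, q = 0, z = 24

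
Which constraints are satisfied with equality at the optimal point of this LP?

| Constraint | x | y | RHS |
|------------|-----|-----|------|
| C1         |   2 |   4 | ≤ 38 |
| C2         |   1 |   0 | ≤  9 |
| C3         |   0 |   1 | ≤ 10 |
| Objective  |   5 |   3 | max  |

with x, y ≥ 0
Optimal: x = 9, y = 5
Slack at optimum:
  C1: slack = 0 (binding)
  C2: slack = 0 (binding)
  C3: slack = 5
  x ≥ 0: x = 9
  y ≥ 0: y = 5
Binding constraints: C1, C2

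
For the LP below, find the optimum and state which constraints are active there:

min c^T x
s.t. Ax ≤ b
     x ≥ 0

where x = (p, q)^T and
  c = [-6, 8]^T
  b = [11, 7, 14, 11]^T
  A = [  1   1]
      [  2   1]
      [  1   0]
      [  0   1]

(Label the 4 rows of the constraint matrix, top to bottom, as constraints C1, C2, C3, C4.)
Optimal: p = 3.5, q = 0
Slack at optimum:
  C1: slack = 7.5
  C2: slack = 0 (binding)
  C3: slack = 10.5
  C4: slack = 11
  p ≥ 0: p = 3.5
  q ≥ 0: q = 0 (binding)
Binding constraints: C2, q ≥ 0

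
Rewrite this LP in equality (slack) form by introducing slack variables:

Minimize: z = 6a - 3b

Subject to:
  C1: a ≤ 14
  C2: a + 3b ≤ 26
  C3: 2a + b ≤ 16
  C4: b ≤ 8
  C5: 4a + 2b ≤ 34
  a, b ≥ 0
min z = 6a - 3b

s.t.
  a + s1 = 14
  a + 3b + s2 = 26
  2a + b + s3 = 16
  b + s4 = 8
  4a + 2b + s5 = 34
  a, b, s1, s2, s3, s4, s5 ≥ 0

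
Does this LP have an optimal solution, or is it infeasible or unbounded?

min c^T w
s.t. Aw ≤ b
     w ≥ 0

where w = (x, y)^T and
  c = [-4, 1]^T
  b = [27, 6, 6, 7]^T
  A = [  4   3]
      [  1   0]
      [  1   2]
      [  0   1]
The point (6, 0) satisfies every constraint, so the LP is feasible; the constraints give x ≤ 6 and y ≤ 7, which with x, y ≥ 0 keep the feasible region inside a bounded box. A feasible, bounded LP attains a finite optimum at a vertex.

Evaluating z = -4x + y at each vertex:
  (0, 0): z = 0
  (6, 0): z = -24
  (0, 3): z = 3

Bounded optimum: z* = -24 at (6, 0).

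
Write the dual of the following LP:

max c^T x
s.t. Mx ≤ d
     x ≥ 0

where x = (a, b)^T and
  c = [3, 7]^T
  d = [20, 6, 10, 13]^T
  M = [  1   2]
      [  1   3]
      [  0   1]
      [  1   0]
Minimize: z = 20y1 + 6y2 + 10y3 + 13y4

Subject to:
  C1: -y1 - y2 - y4 ≤ -3
  C2: -2y1 - 3y2 - y3 ≤ -7
  y1, y2, y3, y4 ≥ 0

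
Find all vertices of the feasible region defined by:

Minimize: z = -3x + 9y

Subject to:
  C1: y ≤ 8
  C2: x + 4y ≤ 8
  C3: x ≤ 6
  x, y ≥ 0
Each vertex is the intersection of two constraint boundaries that also satisfies all remaining constraints:
  x = 0 and y = 0 → (0, 0)
  x = 6 and y = 0 → (6, 0)
  x + 4y = 8 and x = 6 → (6, 0.5)
  x + 4y = 8 and x = 0 → (0, 2)

Vertices: (0, 0), (6, 0), (6, 0.5), (0, 2)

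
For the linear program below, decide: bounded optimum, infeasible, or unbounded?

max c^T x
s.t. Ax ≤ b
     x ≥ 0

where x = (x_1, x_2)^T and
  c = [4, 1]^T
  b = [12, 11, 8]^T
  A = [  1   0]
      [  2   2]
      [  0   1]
The point (5.5, 0) satisfies every constraint, so the LP is feasible; the constraints give x_1 ≤ 12 and x_2 ≤ 8, which with x_1, x_2 ≥ 0 keep the feasible region inside a bounded box. A feasible, bounded LP attains a finite optimum at a vertex.

Evaluating z = 4x_1 + x_2 at each vertex:
  (0, 0): z = 0
  (5.5, 0): z = 22
  (0, 5.5): z = 5.5

The LP has an optimal solution: (5.5, 0) with z = 22.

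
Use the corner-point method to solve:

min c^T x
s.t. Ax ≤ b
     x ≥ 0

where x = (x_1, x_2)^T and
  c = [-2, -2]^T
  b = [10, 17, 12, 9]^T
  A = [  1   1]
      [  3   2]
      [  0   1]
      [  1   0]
Each vertex is the intersection of two constraint boundaries that also satisfies all remaining constraints:
  x_1 = 0 and x_2 = 0 → (0, 0)
  3x_1 + 2x_2 = 17 and x_2 = 0 → (5.667, 0)
  3x_1 + 2x_2 = 17 and x_1 = 0 → (0, 8.5)

Evaluating z = -2x_1 - 2x_2 at each vertex:
  (0, 0): z = 0
  (5.667, 0): z = -11.33
  (0, 8.5): z = -17

The minimum is at (0, 8.5) with z = -17.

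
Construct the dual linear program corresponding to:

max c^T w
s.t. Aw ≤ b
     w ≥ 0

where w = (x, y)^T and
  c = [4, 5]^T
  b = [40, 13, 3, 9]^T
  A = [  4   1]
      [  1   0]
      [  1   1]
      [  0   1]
Minimize: z = 40y1 + 13y2 + 3y3 + 9y4

Subject to:
  C1: -4y1 - y2 - y3 ≤ -4
  C2: -y1 - y3 - y4 ≤ -5
  y1, y2, y3, y4 ≥ 0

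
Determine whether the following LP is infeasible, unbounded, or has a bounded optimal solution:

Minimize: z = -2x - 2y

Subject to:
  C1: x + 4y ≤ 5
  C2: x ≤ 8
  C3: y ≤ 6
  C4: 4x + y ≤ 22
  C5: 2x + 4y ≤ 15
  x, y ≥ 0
The point (5, 0) satisfies every constraint, so the LP is feasible; the constraints give x ≤ 8 and y ≤ 6, which with x, y ≥ 0 keep the feasible region inside a bounded box. A feasible, bounded LP attains a finite optimum at a vertex.

Evaluating z = -2x - 2y at each vertex:
  (0, 0): z = 0
  (5, 0): z = -10
  (0, 1.25): z = -2.5

Feasible with finite optimum z* = -10 at (5, 0).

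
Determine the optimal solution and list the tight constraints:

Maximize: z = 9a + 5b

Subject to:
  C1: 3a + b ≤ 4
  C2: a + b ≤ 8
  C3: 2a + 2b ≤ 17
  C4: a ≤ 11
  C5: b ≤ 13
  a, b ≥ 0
Optimal: a = 0, b = 4
Slack at optimum:
  C1: slack = 0 (binding)
  C2: slack = 4
  C3: slack = 9
  C4: slack = 11
  C5: slack = 9
  a ≥ 0: a = 0 (binding)
  b ≥ 0: b = 4
Binding constraints: C1, a ≥ 0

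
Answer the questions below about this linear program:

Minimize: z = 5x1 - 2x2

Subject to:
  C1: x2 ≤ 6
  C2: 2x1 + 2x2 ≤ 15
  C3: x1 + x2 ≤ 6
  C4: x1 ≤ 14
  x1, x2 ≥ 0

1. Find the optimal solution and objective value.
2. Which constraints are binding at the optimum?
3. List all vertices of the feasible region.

1. x1 = 0, x2 = 6, z = -12
2. C1, C3, x1 ≥ 0
3. (0, 0), (6, 0), (0, 6)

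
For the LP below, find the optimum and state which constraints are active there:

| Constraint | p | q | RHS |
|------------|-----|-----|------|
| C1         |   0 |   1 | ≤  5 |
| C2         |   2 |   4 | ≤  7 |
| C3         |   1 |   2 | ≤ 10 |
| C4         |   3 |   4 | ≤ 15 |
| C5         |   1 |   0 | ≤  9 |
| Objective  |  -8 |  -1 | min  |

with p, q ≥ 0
Optimal: p = 3.5, q = 0
Slack at optimum:
  C1: slack = 5
  C2: slack = 0 (binding)
  C3: slack = 6.5
  C4: slack = 4.5
  C5: slack = 5.5
  p ≥ 0: p = 3.5
  q ≥ 0: q = 0 (binding)
Binding constraints: C2, q ≥ 0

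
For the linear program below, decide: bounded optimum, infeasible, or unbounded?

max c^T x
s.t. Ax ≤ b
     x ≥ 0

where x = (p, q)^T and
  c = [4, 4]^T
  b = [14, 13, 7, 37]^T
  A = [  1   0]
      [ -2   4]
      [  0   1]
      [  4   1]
The point (7.5, 7) satisfies every constraint, so the LP is feasible; the constraints give p ≤ 14 and q ≤ 7, which with p, q ≥ 0 keep the feasible region inside a bounded box. A feasible, bounded LP attains a finite optimum at a vertex.

Evaluating z = 4p + 4q at each vertex:
  (0, 0): z = 0
  (9.25, 0): z = 37
  (7.5, 7): z = 58
  (0, 3.25): z = 13

Bounded optimum: z* = 58 at (7.5, 7).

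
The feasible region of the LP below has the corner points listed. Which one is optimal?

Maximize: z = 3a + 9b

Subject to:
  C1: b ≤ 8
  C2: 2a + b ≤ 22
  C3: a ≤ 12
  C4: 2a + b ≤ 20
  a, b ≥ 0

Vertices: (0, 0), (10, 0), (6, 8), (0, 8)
(6, 8) with z = 90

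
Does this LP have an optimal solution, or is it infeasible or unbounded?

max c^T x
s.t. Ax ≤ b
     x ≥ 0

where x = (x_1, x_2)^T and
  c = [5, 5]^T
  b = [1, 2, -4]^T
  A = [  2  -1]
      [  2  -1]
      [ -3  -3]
Feasible point: (0, 2) satisfies every constraint, so the LP is feasible.
Direction d = (0, 1): for each constraint row a, a·d ≤ 0 —
  (2)(0) + (-1)(1) = -1 ≤ 0
  (2)(0) + (-1)(1) = -1 ≤ 0
  (-3)(0) + (-3)(1) = -3 ≤ 0
and d ≥ 0, so (0, 2) + t·d stays feasible for every t ≥ 0. Along this ray z = 5x_1 + 5x_2 changes by 5 per unit t, so z → +∞.

Unbounded — the objective can increase without bound over the feasible region.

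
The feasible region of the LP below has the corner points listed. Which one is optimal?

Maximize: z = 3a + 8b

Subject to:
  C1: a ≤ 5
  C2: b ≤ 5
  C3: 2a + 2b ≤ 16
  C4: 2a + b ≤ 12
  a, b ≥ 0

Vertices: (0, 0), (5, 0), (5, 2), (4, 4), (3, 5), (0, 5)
(3, 5) with z = 49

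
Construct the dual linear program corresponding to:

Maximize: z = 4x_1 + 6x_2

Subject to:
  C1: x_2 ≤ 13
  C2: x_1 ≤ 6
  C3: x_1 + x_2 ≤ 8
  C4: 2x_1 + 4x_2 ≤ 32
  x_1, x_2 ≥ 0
Minimize: z = 13y1 + 6y2 + 8y3 + 32y4

Subject to:
  C1: -y2 - y3 - 2y4 ≤ -4
  C2: -y1 - y3 - 4y4 ≤ -6
  y1, y2, y3, y4 ≥ 0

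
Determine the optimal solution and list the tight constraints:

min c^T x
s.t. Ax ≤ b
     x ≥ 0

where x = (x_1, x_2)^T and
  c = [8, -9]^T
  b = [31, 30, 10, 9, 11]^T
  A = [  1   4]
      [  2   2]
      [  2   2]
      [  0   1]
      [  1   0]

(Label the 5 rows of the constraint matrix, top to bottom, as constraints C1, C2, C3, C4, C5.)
Optimal: x_1 = 0, x_2 = 5
Slack at optimum:
  C1: slack = 11
  C2: slack = 20
  C3: slack = 0 (binding)
  C4: slack = 4
  C5: slack = 11
  x_1 ≥ 0: x_1 = 0 (binding)
  x_2 ≥ 0: x_2 = 5
Binding constraints: C3, x_1 ≥ 0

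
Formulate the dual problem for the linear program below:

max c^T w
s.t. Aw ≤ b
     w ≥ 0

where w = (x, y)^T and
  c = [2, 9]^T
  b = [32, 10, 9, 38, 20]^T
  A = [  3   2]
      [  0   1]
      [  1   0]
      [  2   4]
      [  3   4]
Minimize: z = 32y1 + 10y2 + 9y3 + 38y4 + 20y5

Subject to:
  C1: -3y1 - y3 - 2y4 - 3y5 ≤ -2
  C2: -2y1 - y2 - 4y4 - 4y5 ≤ -9
  y1, y2, y3, y4, y5 ≥ 0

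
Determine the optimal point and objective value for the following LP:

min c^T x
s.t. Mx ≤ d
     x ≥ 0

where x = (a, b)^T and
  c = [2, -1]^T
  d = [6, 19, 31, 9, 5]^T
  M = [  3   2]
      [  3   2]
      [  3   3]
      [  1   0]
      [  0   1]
Each vertex is the intersection of two constraint boundaries that also satisfies all remaining constraints:
  a = 0 and b = 0 → (0, 0)
  3a + 2b = 6 and b = 0 → (2, 0)
  3a + 2b = 6 and a = 0 → (0, 3)

Evaluating z = 2a - b at each vertex:
  (0, 0): z = 0
  (2, 0): z = 4
  (0, 3): z = -3

The minimum is at (0, 3) with z = -3.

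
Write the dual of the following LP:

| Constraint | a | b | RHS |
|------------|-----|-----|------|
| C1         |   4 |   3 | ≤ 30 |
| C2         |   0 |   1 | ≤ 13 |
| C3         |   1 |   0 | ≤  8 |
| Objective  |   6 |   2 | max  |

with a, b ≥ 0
Minimize: z = 30y1 + 13y2 + 8y3

Subject to:
  C1: -4y1 - y3 ≤ -6
  C2: -3y1 - y2 ≤ -2
  y1, y2, y3 ≥ 0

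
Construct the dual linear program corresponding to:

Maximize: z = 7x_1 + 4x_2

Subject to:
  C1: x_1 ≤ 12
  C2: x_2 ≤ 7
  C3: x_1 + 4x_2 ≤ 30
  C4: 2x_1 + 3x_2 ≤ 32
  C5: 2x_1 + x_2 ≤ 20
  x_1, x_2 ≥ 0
Minimize: z = 12y1 + 7y2 + 30y3 + 32y4 + 20y5

Subject to:
  C1: -y1 - y3 - 2y4 - 2y5 ≤ -7
  C2: -y2 - 4y3 - 3y4 - y5 ≤ -4
  y1, y2, y3, y4, y5 ≥ 0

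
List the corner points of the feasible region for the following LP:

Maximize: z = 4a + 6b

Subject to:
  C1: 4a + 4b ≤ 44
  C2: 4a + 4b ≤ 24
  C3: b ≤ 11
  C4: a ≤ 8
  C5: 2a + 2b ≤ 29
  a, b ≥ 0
Each vertex is the intersection of two constraint boundaries that also satisfies all remaining constraints:
  a = 0 and b = 0 → (0, 0)
  4a + 4b = 24 and b = 0 → (6, 0)
  4a + 4b = 24 and a = 0 → (0, 6)

Vertices: (0, 0), (6, 0), (0, 6)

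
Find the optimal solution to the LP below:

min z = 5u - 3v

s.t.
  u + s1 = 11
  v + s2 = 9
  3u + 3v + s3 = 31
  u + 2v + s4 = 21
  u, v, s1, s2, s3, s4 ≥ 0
Each vertex is the intersection of two constraint boundaries that also satisfies all remaining constraints:
  u = 0 and v = 0 → (0, 0)
  3u + 3v = 31 and v = 0 → (10.33, 0)
  v = 9 and 3u + 3v = 31 → (1.333, 9)
  v = 9 and u = 0 → (0, 9)

Evaluating z = 5u - 3v at each vertex:
  (0, 0): z = 0
  (10.33, 0): z = 51.67
  (1.333, 9): z = -20.33
  (0, 9): z = -27

The minimum is at (0, 9) with z = -27.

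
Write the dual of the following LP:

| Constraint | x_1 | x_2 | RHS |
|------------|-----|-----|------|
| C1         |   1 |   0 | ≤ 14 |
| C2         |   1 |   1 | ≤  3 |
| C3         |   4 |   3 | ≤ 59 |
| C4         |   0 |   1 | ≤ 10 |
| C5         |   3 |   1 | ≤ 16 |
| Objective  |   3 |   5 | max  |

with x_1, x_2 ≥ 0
Minimize: z = 14y1 + 3y2 + 59y3 + 10y4 + 16y5

Subject to:
  C1: -y1 - y2 - 4y3 - 3y5 ≤ -3
  C2: -y2 - 3y3 - y4 - y5 ≤ -5
  y1, y2, y3, y4, y5 ≥ 0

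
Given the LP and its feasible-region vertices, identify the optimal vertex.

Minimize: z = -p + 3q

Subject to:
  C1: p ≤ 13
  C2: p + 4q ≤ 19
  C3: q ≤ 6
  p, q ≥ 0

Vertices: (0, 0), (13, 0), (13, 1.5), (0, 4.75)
Evaluating z = -p + 3q at each vertex:
  (0, 0): z = 0
  (13, 0): z = -13
  (13, 1.5): z = -8.5
  (0, 4.75): z = 14.25

The smallest value is z = -13, attained at (13, 0).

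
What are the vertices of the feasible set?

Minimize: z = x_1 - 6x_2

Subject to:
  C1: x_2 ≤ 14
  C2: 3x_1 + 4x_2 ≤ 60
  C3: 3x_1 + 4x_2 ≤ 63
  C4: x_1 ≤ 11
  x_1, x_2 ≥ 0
Each vertex is the intersection of two constraint boundaries that also satisfies all remaining constraints:
  x_1 = 0 and x_2 = 0 → (0, 0)
  x_1 = 11 and x_2 = 0 → (11, 0)
  3x_1 + 4x_2 = 60 and x_1 = 11 → (11, 6.75)
  x_2 = 14 and 3x_1 + 4x_2 = 60 → (1.333, 14)
  x_2 = 14 and x_1 = 0 → (0, 14)

Vertices: (0, 0), (11, 0), (11, 6.75), (1.333, 14), (0, 14)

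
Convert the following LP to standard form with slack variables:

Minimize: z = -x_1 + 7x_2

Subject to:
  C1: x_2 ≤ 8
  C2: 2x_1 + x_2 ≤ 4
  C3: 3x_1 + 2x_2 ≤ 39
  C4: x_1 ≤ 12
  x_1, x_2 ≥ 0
min z = -x_1 + 7x_2

s.t.
  x_2 + s1 = 8
  2x_1 + x_2 + s2 = 4
  3x_1 + 2x_2 + s3 = 39
  x_1 + s4 = 12
  x_1, x_2, s1, s2, s3, s4 ≥ 0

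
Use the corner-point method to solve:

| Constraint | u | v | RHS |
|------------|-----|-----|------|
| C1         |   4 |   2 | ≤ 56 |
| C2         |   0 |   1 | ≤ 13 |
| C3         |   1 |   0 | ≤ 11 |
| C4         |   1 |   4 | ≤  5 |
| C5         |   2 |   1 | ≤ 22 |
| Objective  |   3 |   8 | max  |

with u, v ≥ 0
Each vertex is the intersection of two constraint boundaries that also satisfies all remaining constraints:
  u = 0 and v = 0 → (0, 0)
  u + 4v = 5 and v = 0 → (5, 0)
  u + 4v = 5 and u = 0 → (0, 1.25)

Evaluating z = 3u + 8v at each vertex:
  (0, 0): z = 0
  (5, 0): z = 15
  (0, 1.25): z = 10

The maximum is at (5, 0) with z = 15.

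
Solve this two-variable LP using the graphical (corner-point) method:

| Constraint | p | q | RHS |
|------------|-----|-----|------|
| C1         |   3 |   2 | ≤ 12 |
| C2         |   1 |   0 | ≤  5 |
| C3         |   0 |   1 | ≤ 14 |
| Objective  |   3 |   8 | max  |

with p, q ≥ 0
Each vertex is the intersection of two constraint boundaries that also satisfies all remaining constraints:
  p = 0 and q = 0 → (0, 0)
  3p + 2q = 12 and q = 0 → (4, 0)
  3p + 2q = 12 and p = 0 → (0, 6)

Evaluating z = 3p + 8q at each vertex:
  (0, 0): z = 0
  (4, 0): z = 12
  (0, 6): z = 48

The maximum is at (0, 6) with z = 48.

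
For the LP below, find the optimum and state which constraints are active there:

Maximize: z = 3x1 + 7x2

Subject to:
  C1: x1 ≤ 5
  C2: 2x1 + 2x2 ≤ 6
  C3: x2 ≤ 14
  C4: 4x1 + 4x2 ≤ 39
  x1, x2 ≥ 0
Optimal: x1 = 0, x2 = 3
Slack at optimum:
  C1: slack = 5
  C2: slack = 0 (binding)
  C3: slack = 11
  C4: slack = 27
  x1 ≥ 0: x1 = 0 (binding)
  x2 ≥ 0: x2 = 3
Binding constraints: C2, x1 ≥ 0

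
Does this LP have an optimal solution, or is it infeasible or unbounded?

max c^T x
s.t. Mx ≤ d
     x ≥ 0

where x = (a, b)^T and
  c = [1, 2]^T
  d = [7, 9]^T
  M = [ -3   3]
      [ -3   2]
Feasible point: (0, 0) satisfies every constraint, so the LP is feasible.
Direction d = (1, 0): for each constraint row a, a·d ≤ 0 —
  (-3)(1) + (3)(0) = -3 ≤ 0
  (-3)(1) + (2)(0) = -3 ≤ 0
and d ≥ 0, so (0, 0) + t·d stays feasible for every t ≥ 0. Along this ray z = a + 2b changes by 1 per unit t, so z → +∞.

Unbounded — the objective can increase without bound over the feasible region.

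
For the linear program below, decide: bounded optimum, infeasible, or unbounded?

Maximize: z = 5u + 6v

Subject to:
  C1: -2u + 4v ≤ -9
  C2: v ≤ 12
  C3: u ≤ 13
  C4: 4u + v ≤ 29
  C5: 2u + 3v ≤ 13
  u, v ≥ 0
The point (6.5, 0) satisfies every constraint, so the LP is feasible; the constraints give u ≤ 13 and v ≤ 12, which with u, v ≥ 0 keep the feasible region inside a bounded box. A feasible, bounded LP attains a finite optimum at a vertex.

Evaluating z = 5u + 6v at each vertex:
  (4.5, 0): z = 22.5
  (6.5, 0): z = 32.5
  (5.643, 0.5714): z = 31.64

Bounded optimum: z* = 32.5 at (6.5, 0).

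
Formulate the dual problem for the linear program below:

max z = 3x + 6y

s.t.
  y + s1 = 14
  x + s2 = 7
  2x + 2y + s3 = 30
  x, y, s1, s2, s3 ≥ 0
Minimize: z = 14y1 + 7y2 + 30y3

Subject to:
  C1: -y2 - 2y3 ≤ -3
  C2: -y1 - 2y3 ≤ -6
  y1, y2, y3 ≥ 0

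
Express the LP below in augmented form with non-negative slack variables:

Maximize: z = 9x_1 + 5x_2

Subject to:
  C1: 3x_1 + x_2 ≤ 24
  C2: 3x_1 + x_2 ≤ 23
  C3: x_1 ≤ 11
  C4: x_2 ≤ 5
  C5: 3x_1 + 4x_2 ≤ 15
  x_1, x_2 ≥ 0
max z = 9x_1 + 5x_2

s.t.
  3x_1 + x_2 + s1 = 24
  3x_1 + x_2 + s2 = 23
  x_1 + s3 = 11
  x_2 + s4 = 5
  3x_1 + 4x_2 + s5 = 15
  x_1, x_2, s1, s2, s3, s4, s5 ≥ 0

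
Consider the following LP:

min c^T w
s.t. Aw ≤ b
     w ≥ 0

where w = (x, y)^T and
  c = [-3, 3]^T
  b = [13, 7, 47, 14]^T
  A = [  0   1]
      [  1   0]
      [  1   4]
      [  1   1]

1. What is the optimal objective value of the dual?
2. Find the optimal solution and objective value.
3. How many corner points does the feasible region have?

1. -21 (by strong duality, equal to the primal optimum)
2. x = 7, y = 0, z = -21
3. 5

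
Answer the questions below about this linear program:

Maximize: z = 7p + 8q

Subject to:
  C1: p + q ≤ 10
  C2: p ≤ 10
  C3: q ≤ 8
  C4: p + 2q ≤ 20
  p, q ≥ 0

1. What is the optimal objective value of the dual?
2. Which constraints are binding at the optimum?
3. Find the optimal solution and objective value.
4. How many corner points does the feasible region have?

1. 78 (by strong duality, equal to the primal optimum)
2. C1, C3
3. p = 2, q = 8, z = 78
4. 4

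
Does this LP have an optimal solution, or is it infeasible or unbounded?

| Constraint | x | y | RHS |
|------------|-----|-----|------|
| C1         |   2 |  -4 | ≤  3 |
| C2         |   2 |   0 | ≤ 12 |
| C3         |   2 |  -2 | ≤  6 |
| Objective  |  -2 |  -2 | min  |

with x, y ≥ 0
Feasible point: (0, 0) satisfies every constraint, so the LP is feasible.
Direction d = (0, 1): for each constraint row a, a·d ≤ 0 —
  (2)(0) + (-4)(1) = -4 ≤ 0
  (2)(0) + (0)(1) = 0 ≤ 0
  (2)(0) + (-2)(1) = -2 ≤ 0
and d ≥ 0, so (0, 0) + t·d stays feasible for every t ≥ 0. Along this ray z = -2x - 2y changes by -2 per unit t, so z → −∞.

Unbounded — the objective can decrease without bound over the feasible region.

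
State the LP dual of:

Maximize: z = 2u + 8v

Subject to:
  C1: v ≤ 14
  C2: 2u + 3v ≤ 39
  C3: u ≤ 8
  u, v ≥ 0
Minimize: z = 14y1 + 39y2 + 8y3

Subject to:
  C1: -2y2 - y3 ≤ -2
  C2: -y1 - 3y2 ≤ -8
  y1, y2, y3 ≥ 0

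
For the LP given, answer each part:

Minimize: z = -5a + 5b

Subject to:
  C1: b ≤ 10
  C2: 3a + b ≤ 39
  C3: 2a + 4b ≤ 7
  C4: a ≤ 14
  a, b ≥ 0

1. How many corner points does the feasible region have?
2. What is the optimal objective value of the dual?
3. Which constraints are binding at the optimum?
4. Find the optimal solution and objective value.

1. 3
2. -17.5 (by strong duality, equal to the primal optimum)
3. C3, b ≥ 0
4. a = 3.5, b = 0, z = -17.5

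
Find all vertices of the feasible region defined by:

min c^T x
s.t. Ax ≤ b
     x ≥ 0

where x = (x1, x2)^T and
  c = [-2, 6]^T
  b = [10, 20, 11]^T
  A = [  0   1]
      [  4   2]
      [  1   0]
Each vertex is the intersection of two constraint boundaries that also satisfies all remaining constraints:
  x1 = 0 and x2 = 0 → (0, 0)
  4x1 + 2x2 = 20 and x2 = 0 → (5, 0)
  x2 = 10 and 4x1 + 2x2 = 20 → (0, 10)

Vertices: (0, 0), (5, 0), (0, 10)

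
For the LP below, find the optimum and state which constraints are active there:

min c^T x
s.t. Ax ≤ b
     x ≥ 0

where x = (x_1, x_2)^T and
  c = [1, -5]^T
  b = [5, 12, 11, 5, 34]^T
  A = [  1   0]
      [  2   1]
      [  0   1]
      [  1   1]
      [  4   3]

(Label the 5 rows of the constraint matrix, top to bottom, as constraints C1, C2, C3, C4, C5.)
Optimal: x_1 = 0, x_2 = 5
Binding: C4, x_1 ≥ 0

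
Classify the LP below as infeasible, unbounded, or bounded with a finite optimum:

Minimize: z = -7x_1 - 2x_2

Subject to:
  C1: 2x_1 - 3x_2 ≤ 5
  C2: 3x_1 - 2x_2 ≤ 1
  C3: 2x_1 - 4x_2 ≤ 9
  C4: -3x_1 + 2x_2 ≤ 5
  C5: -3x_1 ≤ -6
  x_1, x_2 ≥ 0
Feasible point: (2, 3) satisfies every constraint, so the LP is feasible.
Direction d = (2, 3): for each constraint row a, a·d ≤ 0 —
  (2)(2) + (-3)(3) = -5 ≤ 0
  (3)(2) + (-2)(3) = 0 ≤ 0
  (2)(2) + (-4)(3) = -8 ≤ 0
  (-3)(2) + (2)(3) = 0 ≤ 0
  (-3)(2) + (0)(3) = -6 ≤ 0
and d ≥ 0, so (2, 3) + t·d stays feasible for every t ≥ 0. Along this ray z = -7x_1 - 2x_2 changes by -20 per unit t, so z → −∞.

Unbounded — the objective can decrease without bound over the feasible region.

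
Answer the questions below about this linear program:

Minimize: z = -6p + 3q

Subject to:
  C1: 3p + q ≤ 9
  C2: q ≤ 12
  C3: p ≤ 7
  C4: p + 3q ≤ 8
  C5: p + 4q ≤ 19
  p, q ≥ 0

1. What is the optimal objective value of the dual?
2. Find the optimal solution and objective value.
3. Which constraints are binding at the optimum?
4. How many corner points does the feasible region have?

1. -18 (by strong duality, equal to the primal optimum)
2. p = 3, q = 0, z = -18
3. C1, q ≥ 0
4. 4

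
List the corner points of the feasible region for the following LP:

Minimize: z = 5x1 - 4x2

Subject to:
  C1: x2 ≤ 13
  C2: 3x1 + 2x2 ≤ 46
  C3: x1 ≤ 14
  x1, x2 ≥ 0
Each vertex is the intersection of two constraint boundaries that also satisfies all remaining constraints:
  x1 = 0 and x2 = 0 → (0, 0)
  x1 = 14 and x2 = 0 → (14, 0)
  3x1 + 2x2 = 46 and x1 = 14 → (14, 2)
  x2 = 13 and 3x1 + 2x2 = 46 → (6.667, 13)
  x2 = 13 and x1 = 0 → (0, 13)

Vertices: (0, 0), (14, 0), (14, 2), (6.667, 13), (0, 13)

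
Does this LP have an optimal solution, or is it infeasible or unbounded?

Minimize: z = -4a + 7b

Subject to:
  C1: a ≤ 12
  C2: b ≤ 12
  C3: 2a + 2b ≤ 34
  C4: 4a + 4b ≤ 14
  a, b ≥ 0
The point (3.5, 0) satisfies every constraint, so the LP is feasible; the constraints give a ≤ 12 and b ≤ 12, which with a, b ≥ 0 keep the feasible region inside a bounded box. A feasible, bounded LP attains a finite optimum at a vertex.

Evaluating z = -4a + 7b at each vertex:
  (0, 0): z = 0
  (3.5, 0): z = -14
  (0, 3.5): z = 24.5

Feasible with finite optimum z* = -14 at (3.5, 0).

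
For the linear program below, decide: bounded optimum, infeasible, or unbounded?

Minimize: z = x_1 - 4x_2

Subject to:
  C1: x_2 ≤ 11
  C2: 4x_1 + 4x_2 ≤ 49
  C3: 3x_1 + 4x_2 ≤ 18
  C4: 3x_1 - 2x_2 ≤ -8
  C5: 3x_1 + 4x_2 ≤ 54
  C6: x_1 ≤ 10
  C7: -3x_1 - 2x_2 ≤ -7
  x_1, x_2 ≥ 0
The point (0, 4.5) satisfies every constraint, so the LP is feasible; the constraints give x_1 ≤ 10 and x_2 ≤ 11, which with x_1, x_2 ≥ 0 keep the feasible region inside a bounded box. A feasible, bounded LP attains a finite optimum at a vertex.

Evaluating z = x_1 - 4x_2 at each vertex:
  (0, 4): z = -16
  (0.2222, 4.333): z = -17.11
  (0, 4.5): z = -18

Feasible with finite optimum z* = -18 at (0, 4.5).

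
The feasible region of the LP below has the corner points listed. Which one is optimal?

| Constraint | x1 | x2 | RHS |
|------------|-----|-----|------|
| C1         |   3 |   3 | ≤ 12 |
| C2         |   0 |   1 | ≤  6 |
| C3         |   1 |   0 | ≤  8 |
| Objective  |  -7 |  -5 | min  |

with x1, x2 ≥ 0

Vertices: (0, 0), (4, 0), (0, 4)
Evaluating z = -7x1 - 5x2 at each vertex:
  (0, 0): z = 0
  (4, 0): z = -28
  (0, 4): z = -20

The smallest value is z = -28, attained at (4, 0).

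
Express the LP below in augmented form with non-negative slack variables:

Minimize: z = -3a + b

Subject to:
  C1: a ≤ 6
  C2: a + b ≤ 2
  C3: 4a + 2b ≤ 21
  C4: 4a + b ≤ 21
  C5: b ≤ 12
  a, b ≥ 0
min z = -3a + b

s.t.
  a + s1 = 6
  a + b + s2 = 2
  4a + 2b + s3 = 21
  4a + b + s4 = 21
  b + s5 = 12
  a, b, s1, s2, s3, s4, s5 ≥ 0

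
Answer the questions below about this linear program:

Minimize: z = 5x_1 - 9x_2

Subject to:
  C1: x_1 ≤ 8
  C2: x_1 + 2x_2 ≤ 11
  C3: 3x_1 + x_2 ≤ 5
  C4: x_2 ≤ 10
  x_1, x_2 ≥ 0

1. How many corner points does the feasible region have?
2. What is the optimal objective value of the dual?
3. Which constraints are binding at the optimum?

1. 3
2. -45 (by strong duality, equal to the primal optimum)
3. C3, x_1 ≥ 0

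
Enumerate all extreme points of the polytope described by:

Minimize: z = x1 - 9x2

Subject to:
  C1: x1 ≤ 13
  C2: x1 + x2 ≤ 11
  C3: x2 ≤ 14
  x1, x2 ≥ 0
Each vertex is the intersection of two constraint boundaries that also satisfies all remaining constraints:
  x1 = 0 and x2 = 0 → (0, 0)
  x1 + x2 = 11 and x2 = 0 → (11, 0)
  x1 + x2 = 11 and x1 = 0 → (0, 11)

Vertices: (0, 0), (11, 0), (0, 11)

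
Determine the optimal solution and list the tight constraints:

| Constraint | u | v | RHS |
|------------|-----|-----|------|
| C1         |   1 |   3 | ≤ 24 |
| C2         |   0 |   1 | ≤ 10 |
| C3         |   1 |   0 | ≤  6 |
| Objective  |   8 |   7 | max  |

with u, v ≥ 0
Optimal: u = 6, v = 6
Slack at optimum:
  C1: slack = 0 (binding)
  C2: slack = 4
  C3: slack = 0 (binding)
  u ≥ 0: u = 6
  v ≥ 0: v = 6
Binding constraints: C1, C3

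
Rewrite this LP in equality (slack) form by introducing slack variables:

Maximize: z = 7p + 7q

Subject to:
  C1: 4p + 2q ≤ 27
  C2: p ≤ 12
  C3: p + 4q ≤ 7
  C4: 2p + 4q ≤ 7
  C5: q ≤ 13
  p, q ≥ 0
max z = 7p + 7q

s.t.
  4p + 2q + s1 = 27
  p + s2 = 12
  p + 4q + s3 = 7
  2p + 4q + s4 = 7
  q + s5 = 13
  p, q, s1, s2, s3, s4, s5 ≥ 0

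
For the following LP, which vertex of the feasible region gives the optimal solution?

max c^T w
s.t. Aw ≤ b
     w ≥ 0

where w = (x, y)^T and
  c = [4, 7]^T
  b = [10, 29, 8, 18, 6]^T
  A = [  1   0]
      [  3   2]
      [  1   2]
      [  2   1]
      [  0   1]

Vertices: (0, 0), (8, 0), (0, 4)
Evaluating z = 4x + 7y at each vertex:
  (0, 0): z = 0
  (8, 0): z = 32
  (0, 4): z = 28

The largest value is z = 32, attained at (8, 0).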